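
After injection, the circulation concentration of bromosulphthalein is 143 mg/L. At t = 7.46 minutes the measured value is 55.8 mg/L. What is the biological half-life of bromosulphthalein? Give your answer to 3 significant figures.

5.49 minutes

A/A₀ = 55.8/143 ≈ 0.39021.
n = log₂(2.5627) ≈ 1.3577 half-lives elapsed in 7.46 minutes.
t½ = 7.46/1.3577 ≈ 5.4947 minutes.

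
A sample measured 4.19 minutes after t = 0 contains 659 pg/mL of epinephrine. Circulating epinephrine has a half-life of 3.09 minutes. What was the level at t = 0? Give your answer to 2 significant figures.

Number of half-lives elapsed: n = 4.19/3.09 ≈ 1.356.
A₀ = A × 2^n = 659 × 2^1.356 = 659 × 2.5597 ≈ 1686.9 pg/mL.

1700 pg/mL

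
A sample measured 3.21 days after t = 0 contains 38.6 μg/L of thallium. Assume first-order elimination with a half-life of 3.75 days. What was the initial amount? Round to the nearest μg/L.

Number of half-lives elapsed: n = 3.21/3.75 ≈ 0.856.
A₀ = A × 2^n = 38.6 × 2^0.856 = 38.6 × 1.81 ≈ 69.866 μg/L.

70 μg/L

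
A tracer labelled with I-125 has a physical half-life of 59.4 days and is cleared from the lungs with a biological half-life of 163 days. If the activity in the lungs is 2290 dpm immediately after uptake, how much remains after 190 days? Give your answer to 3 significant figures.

111 dpm

1/t_eff = 1/t_phys + 1/t_biol = 1/59.4 + 1/163 = 0.02297 per day.
t_eff = 59.4 × 163 / (59.4 + 163) ≈ 43.535 days.
Remaining = 2290 × (1/2)^(190/43.535) = 2290 × (1/2)^4.3643 ≈ 111.19 dpm.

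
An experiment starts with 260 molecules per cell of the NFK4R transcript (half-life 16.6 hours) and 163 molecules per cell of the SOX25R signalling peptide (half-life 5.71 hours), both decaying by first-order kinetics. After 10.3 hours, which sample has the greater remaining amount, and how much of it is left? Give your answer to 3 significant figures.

NFK4R transcript, 169 molecules per cell

NFK4R transcript: 260 × (1/2)^0.62048 ≈ 169.12 molecules per cell.
SOX25R signalling peptide: 163 × (1/2)^1.8039 ≈ 46.685 molecules per cell.
NFK4R transcript has more remaining, at ≈ 169.12 molecules per cell.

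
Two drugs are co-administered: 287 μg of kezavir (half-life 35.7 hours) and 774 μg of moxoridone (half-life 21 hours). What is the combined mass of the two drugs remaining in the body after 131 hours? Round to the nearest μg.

kezavir: 287 × (1/2)^(131/35.7) = 287 × (1/2)^3.6695 ≈ 22.556 μg.
moxoridone: 774 × (1/2)^(131/21) = 774 × (1/2)^6.2381 ≈ 10.254 μg.
Total = 22.556 + 10.254 ≈ 32.81 μg.

33 μg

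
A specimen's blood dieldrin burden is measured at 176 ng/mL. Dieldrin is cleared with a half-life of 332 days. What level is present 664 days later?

Elapsed time is 2 half-lives (664/332).
Each half-life halves the amount: 176 × (1/2)^2 = 176/4 = 44 ng/mL.

44 ng/mL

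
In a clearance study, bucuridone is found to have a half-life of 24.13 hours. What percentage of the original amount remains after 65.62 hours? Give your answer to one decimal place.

15.2%

n = 65.62/24.13 ≈ 2.7194 half-lives.
Fraction remaining = (1/2)^2.7194 ≈ 0.15183, i.e. 15.183%.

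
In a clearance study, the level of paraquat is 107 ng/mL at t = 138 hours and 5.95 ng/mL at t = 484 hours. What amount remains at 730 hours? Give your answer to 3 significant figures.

Over Δt = 484 − 138 = 346 hours, the level fell by a factor of 107/5.95 ≈ 17.983.
n = log₂(17.983) ≈ 4.1686 half-lives, so t½ = 346/4.1686 ≈ 83.002 hours.
From t = 484 to t = 730: 5.95 × (1/2)^((730−484)/83.002) ≈ 0.76266 ng/mL.

0.763 ng/mL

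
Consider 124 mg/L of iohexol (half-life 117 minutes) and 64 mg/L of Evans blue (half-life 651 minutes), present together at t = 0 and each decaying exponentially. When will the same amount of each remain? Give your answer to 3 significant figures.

136 minutes

Set 124·(1/2)^(t/117) = 64·(1/2)^(t/651).
Taking log₂: log₂(124/64) = t·(1/117 − 1/651).
log₂(1.9375) = 0.9542; 1/117 − 1/651 = 0.0070109.
t = 0.9542 / 0.0070109 ≈ 136.1 minutes.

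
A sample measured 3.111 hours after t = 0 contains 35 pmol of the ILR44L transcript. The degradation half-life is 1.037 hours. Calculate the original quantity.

280 pmol

Number of half-lives elapsed: n = 3.111/1.037 ≈ 3.
A₀ = A × 2^n = 35 × 2^3 = 35 × 8 ≈ 280 pmol.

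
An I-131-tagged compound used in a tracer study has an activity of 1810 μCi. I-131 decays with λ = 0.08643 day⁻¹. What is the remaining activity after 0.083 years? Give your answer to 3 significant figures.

132 μCi

t½ = ln 2 / λ = 0.69315 / 0.08643 ≈ 8.0198 days.
Convert the elapsed time: 0.083 years = 30.295 days.
Number of half-lives: n = 30.295/8.0198 ≈ 3.7775.
Remaining = 1810 × (1/2)^3.7775 = 1810 × 0.07292 ≈ 131.98 μCi.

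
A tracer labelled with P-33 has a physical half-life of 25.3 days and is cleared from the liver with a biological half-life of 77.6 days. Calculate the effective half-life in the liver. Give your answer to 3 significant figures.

19.1 days

1/t_eff = 1/t_phys + 1/t_biol = 1/25.3 + 1/77.6 = 0.052412 per day.
t_eff = 25.3 × 77.6 / (25.3 + 77.6) ≈ 19.079 days.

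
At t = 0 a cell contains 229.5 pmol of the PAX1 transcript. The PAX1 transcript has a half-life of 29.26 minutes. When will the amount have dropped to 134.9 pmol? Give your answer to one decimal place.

22.4 minutes

Fraction remaining = 134.9/229.5 ≈ 0.5878.
n = log₂(229.5/134.9) = ln(1.7013)/ln 2 ≈ 0.7666 half-lives.
t = n × t½ = 0.7666 × 29.26 ≈ 22.431 minutes.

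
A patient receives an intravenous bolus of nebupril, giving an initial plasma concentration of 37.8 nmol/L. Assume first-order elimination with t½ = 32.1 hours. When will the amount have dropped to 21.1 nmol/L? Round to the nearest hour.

27 hours

Fraction remaining = 21.1/37.8 ≈ 0.5582.
n = log₂(37.8/21.1) = ln(1.7915)/ln 2 ≈ 0.84114 half-lives.
t = n × t½ = 0.84114 × 32.1 ≈ 27.001 hours.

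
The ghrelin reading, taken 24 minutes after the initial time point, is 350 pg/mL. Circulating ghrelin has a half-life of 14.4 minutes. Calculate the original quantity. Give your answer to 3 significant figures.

1110 pg/mL

Number of half-lives elapsed: n = 24/14.4 ≈ 1.6667.
A₀ = A × 2^n = 350 × 2^1.6667 = 350 × 3.1748 ≈ 1111.2 pg/mL.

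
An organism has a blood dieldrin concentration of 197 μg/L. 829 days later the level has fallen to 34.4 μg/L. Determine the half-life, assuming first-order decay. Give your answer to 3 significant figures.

A/A₀ = 34.4/197 ≈ 0.17462.
n = log₂(5.7267) ≈ 2.5177 half-lives elapsed in 829 days.
t½ = 829/2.5177 ≈ 329.27 days.

329 days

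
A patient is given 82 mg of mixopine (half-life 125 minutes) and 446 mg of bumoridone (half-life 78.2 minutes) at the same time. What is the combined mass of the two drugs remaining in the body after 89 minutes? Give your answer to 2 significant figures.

250 mg

mixopine: 82 × (1/2)^(89/125) = 82 × (1/2)^0.712 ≈ 50.059 mg.
bumoridone: 446 × (1/2)^(89/78.2) = 446 × (1/2)^1.1381 ≈ 202.64 mg.
Total = 50.059 + 202.64 ≈ 252.7 mg.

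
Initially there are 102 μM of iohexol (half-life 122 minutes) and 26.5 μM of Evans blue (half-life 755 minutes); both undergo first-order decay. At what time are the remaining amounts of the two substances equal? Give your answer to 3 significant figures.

283 minutes

Set 102·(1/2)^(t/122) = 26.5·(1/2)^(t/755).
Taking log₂: log₂(102/26.5) = t·(1/122 − 1/755).
log₂(3.8491) = 1.9445; 1/122 − 1/755 = 0.0068722.
t = 1.9445 / 0.0068722 ≈ 282.95 minutes.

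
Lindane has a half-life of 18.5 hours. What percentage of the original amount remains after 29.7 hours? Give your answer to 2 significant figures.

n = 29.7/18.5 ≈ 1.6054 half-lives.
Fraction remaining = (1/2)^1.6054 ≈ 0.32864, i.e. 32.864%.

33%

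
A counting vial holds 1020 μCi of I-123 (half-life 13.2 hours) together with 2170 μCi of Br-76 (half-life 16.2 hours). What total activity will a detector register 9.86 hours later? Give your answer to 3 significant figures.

2030 μCi

I-123: 1020 × (1/2)^(9.86/13.2) = 1020 × (1/2)^0.74697 ≈ 607.77 μCi.
Br-76: 2170 × (1/2)^(9.86/16.2) = 2170 × (1/2)^0.60864 ≈ 1423.1 μCi.
Total = 607.77 + 1423.1 ≈ 2030.9 μCi.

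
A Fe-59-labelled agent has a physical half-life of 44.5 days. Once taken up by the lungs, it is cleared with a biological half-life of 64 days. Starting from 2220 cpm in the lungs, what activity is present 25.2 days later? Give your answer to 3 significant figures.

1140 cpm

1/t_eff = 1/t_phys + 1/t_biol = 1/44.5 + 1/64 = 0.038097 per day.
t_eff = 44.5 × 64 / (44.5 + 64) ≈ 26.249 days.
Remaining = 2220 × (1/2)^(25.2/26.249) = 2220 × (1/2)^0.96004 ≈ 1141.2 cpm.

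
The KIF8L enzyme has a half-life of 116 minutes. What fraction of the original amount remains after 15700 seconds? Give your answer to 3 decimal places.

0.209

15700 seconds = 261.667 minutes.
n = 261.667/116 ≈ 2.2557 half-lives.
Fraction remaining = (1/2)^2.2557 ≈ 0.20939.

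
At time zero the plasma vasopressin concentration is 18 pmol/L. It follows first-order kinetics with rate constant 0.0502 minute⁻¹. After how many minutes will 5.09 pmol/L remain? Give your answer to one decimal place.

t½ = ln 2 / λ = 0.69315 / 0.0502 ≈ 13.808 minutes.
Fraction remaining = 5.09/18 ≈ 0.28278.
n = log₂(18/5.09) = ln(3.5363)/ln 2 ≈ 1.8223 half-lives.
t = n × t½ = 1.8223 × 13.808 ≈ 25.161 minutes.

25.2 minutes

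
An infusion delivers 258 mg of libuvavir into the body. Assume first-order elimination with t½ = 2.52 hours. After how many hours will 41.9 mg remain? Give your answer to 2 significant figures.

6.6 hours

Fraction remaining = 41.9/258 ≈ 0.1624.
n = log₂(258/41.9) = ln(6.1575)/ln 2 ≈ 2.6223 half-lives.
t = n × t½ = 2.6223 × 2.52 ≈ 6.6083 hours.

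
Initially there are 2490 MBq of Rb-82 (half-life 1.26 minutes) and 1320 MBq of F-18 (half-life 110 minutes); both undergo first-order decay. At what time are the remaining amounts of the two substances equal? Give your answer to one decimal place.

Set 2490·(1/2)^(t/1.26) = 1320·(1/2)^(t/110).
Taking log₂: log₂(2490/1320) = t·(1/1.26 − 1/110).
log₂(1.8864) = 0.91561; 1/1.26 − 1/110 = 0.78456.
t = 0.91561 / 0.78456 ≈ 1.167 minutes.

1.2 minutes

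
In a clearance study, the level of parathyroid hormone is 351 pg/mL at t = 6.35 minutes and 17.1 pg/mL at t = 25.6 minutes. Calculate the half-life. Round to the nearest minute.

Over Δt = 25.6 − 6.35 = 19.25 minutes, the level fell by a factor of 351/17.1 ≈ 20.526.
n = log₂(20.526) ≈ 4.3594 half-lives, so t½ = 19.25/4.3594 ≈ 4.4157 minutes.

4 minutes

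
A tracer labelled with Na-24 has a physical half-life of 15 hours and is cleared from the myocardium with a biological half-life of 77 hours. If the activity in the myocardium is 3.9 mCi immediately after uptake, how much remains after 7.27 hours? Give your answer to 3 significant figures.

1/t_eff = 1/t_phys + 1/t_biol = 1/15 + 1/77 = 0.079654 per hour.
t_eff = 15 × 77 / (15 + 77) ≈ 12.554 hours.
Remaining = 3.9 × (1/2)^(7.27/12.554) = 3.9 × (1/2)^0.57908 ≈ 2.6106 mCi.

2.61 mCi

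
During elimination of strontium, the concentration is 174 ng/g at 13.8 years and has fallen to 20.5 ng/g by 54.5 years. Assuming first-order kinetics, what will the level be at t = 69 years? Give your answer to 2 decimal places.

Over Δt = 54.5 − 13.8 = 40.7 years, the level fell by a factor of 174/20.5 ≈ 8.4878.
n = log₂(8.4878) ≈ 3.0854 half-lives, so t½ = 40.7/3.0854 ≈ 13.191 years.
From t = 54.5 to t = 69: 20.5 × (1/2)^((69−54.5)/13.191) ≈ 9.5688 ng/g.

9.57 ng/g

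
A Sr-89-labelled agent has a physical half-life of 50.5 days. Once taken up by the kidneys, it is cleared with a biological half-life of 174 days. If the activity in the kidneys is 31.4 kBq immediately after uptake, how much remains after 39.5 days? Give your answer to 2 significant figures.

1/t_eff = 1/t_phys + 1/t_biol = 1/50.5 + 1/174 = 0.025549 per day.
t_eff = 50.5 × 174 / (50.5 + 174) ≈ 39.14 days.
Remaining = 31.4 × (1/2)^(39.5/39.14) = 31.4 × (1/2)^1.0092 ≈ 15.6 kBq.

16 kBq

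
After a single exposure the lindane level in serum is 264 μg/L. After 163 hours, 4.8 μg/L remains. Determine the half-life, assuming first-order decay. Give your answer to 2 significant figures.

A/A₀ = 4.8/264 ≈ 0.018182.
n = log₂(55) ≈ 5.7814 half-lives elapsed in 163 hours.
t½ = 163/5.7814 ≈ 28.194 hours.

28 hours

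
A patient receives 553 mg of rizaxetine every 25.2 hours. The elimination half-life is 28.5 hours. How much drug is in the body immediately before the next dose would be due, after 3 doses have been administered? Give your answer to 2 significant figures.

The 3 doses were given 75.6, 50.4, 25.2 hours ago.
Total = 553·(1/2)^(75.6/28.5) + 553·(1/2)^(50.4/28.5) + 553·(1/2)^(25.2/28.5)
      = 87.943 + 162.32 + 299.61 ≈ 549.87 mg.

550 mg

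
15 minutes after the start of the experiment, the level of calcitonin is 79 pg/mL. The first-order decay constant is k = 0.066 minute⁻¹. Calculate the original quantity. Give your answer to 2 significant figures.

t½ = ln 2 / k = 0.69315 / 0.066 ≈ 10.502 minutes.
Number of half-lives elapsed: n = 15/10.502 ≈ 1.4283.
A₀ = A × 2^n = 79 × 2^1.4283 = 79 × 2.6912 ≈ 212.61 pg/mL.

210 pg/mL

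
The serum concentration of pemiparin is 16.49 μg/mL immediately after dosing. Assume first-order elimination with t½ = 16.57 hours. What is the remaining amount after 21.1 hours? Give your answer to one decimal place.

6.8 μg/mL

Number of half-lives: n = 21.1/16.57 ≈ 1.2734.
Remaining = 16.49 × (1/2)^1.2734 = 16.49 × 0.41369 ≈ 6.8217 μg/mL.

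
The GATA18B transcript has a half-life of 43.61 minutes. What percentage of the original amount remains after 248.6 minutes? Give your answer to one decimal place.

n = 248.6/43.61 ≈ 5.7005 half-lives.
Fraction remaining = (1/2)^5.7005 ≈ 0.01923, i.e. 1.923%.

1.9%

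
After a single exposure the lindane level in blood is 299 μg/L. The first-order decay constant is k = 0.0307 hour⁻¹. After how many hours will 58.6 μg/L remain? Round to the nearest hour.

t½ = ln 2 / k = 0.69315 / 0.0307 ≈ 22.578 hours.
Fraction remaining = 58.6/299 ≈ 0.19599.
n = log₂(299/58.6) = ln(5.1024)/ln 2 ≈ 2.3512 half-lives.
t = n × t½ = 2.3512 × 22.578 ≈ 53.085 hours.

53 hours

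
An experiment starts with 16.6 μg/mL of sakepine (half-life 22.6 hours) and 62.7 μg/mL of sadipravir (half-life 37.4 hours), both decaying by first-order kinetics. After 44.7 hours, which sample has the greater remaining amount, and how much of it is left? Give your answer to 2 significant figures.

sakepine: 16.6 × (1/2)^1.9779 ≈ 4.2141 μg/mL.
sadipravir: 62.7 × (1/2)^1.1952 ≈ 27.383 μg/mL.
Sadipravir has more remaining, at ≈ 27.383 μg/mL.

sadipravir, 27 μg/mL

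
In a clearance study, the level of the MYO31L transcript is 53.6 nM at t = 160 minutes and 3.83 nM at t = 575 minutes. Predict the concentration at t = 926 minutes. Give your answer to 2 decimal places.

Over Δt = 575 − 160 = 415 minutes, the level fell by a factor of 53.6/3.83 ≈ 13.995.
n = log₂(13.995) ≈ 3.8068 half-lives, so t½ = 415/3.8068 ≈ 109.01 minutes.
From t = 575 to t = 926: 3.83 × (1/2)^((926−575)/109.01) ≈ 0.41111 nM.

0.41 nM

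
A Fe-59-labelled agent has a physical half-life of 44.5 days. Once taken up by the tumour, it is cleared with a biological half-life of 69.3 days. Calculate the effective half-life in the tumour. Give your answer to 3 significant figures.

27.1 days

1/t_eff = 1/t_phys + 1/t_biol = 1/44.5 + 1/69.3 = 0.036902 per day.
t_eff = 44.5 × 69.3 / (44.5 + 69.3) ≈ 27.099 days.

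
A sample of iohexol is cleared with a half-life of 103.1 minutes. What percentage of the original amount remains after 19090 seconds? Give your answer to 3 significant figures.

11.8%

19090 seconds = 318.167 minutes.
n = 318.167/103.1 ≈ 3.086 half-lives.
Fraction remaining = (1/2)^3.086 ≈ 0.11777, i.e. 11.777%.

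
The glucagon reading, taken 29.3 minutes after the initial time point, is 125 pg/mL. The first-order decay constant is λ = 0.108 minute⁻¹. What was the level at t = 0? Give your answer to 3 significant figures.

t½ = ln 2 / λ = 0.69315 / 0.108 ≈ 6.418 minutes.
Number of half-lives elapsed: n = 29.3/6.418 ≈ 4.5653.
A₀ = A × 2^n = 125 × 2^4.5653 = 125 × 23.675 ≈ 2959.3 pg/mL.

2960 pg/mL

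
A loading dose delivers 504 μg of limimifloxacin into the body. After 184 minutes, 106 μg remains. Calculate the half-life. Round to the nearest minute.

A/A₀ = 106/504 ≈ 0.21032.
n = log₂(4.7547) ≈ 2.2494 half-lives elapsed in 184 minutes.
t½ = 184/2.2494 ≈ 81.801 minutes.

82 minutes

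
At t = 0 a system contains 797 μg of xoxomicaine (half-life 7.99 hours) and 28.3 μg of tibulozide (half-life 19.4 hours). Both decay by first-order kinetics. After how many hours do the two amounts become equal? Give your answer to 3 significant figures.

65.4 hours

Set 797·(1/2)^(t/7.99) = 28.3·(1/2)^(t/19.4).
Taking log₂: log₂(797/28.3) = t·(1/7.99 − 1/19.4).
log₂(28.163) = 4.8157; 1/7.99 − 1/19.4 = 0.07361.
t = 4.8157 / 0.07361 ≈ 65.422 hours.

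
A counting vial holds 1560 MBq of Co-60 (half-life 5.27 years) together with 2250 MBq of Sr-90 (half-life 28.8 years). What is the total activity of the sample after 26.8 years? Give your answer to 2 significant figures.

Co-60: 1560 × (1/2)^(26.8/5.27) = 1560 × (1/2)^5.0854 ≈ 45.948 MBq.
Sr-90: 2250 × (1/2)^(26.8/28.8) = 2250 × (1/2)^0.93056 ≈ 1180.5 MBq.
Total = 45.948 + 1180.5 ≈ 1226.4 MBq.

1200 MBq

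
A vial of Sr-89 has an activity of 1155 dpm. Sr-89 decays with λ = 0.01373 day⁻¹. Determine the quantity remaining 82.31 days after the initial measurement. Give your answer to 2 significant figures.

t½ = ln 2 / λ = 0.69315 / 0.01373 ≈ 50.484 days.
Number of half-lives: n = 82.31/50.484 ≈ 1.6304.
Remaining = 1155 × (1/2)^1.6304 = 1155 × 0.323 ≈ 373.06 dpm.

370 dpm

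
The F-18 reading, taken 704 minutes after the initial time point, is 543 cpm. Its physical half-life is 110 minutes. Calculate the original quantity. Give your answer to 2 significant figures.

Number of half-lives elapsed: n = 704/110 ≈ 6.4.
A₀ = A × 2^n = 543 × 2^6.4 = 543 × 84.449 ≈ 45856 cpm.

46000 cpm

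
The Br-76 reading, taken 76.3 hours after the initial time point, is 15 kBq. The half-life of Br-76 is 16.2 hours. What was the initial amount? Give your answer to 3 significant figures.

393 kBq

Number of half-lives elapsed: n = 76.3/16.2 ≈ 4.7099.
A₀ = A × 2^n = 15 × 2^4.7099 = 15 × 26.171 ≈ 392.56 kBq.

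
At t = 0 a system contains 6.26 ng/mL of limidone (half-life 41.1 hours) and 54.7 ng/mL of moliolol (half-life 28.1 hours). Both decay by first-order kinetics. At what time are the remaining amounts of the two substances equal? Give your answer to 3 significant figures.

278 hours

Set 6.26·(1/2)^(t/41.1) = 54.7·(1/2)^(t/28.1).
Taking log₂: log₂(6.26/54.7) = t·(1/41.1 − 1/28.1).
log₂(0.11444) = -3.1273; 1/41.1 − 1/28.1 = -0.011256.
t = -3.1273 / -0.011256 ≈ 277.83 hours.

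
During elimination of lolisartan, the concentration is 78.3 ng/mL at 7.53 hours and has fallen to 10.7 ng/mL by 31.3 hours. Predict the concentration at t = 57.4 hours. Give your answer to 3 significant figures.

1.20 ng/mL

Over Δt = 31.3 − 7.53 = 23.77 hours, the level fell by a factor of 78.3/10.7 ≈ 7.3178.
n = log₂(7.3178) ≈ 2.8714 half-lives, so t½ = 23.77/2.8714 ≈ 8.2782 hours.
From t = 31.3 to t = 57.4: 10.7 × (1/2)^((57.4−31.3)/8.2782) ≈ 1.203 ng/mL.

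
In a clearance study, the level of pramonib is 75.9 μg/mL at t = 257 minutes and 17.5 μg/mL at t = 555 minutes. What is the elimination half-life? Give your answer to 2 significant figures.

Over Δt = 555 − 257 = 298 minutes, the level fell by a factor of 75.9/17.5 ≈ 4.3371.
n = log₂(4.3371) ≈ 2.1167 half-lives, so t½ = 298/2.1167 ≈ 140.78 minutes.

140 minutes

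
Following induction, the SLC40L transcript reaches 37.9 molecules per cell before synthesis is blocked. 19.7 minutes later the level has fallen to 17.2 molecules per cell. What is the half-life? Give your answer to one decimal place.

17.3 minutes

A/A₀ = 17.2/37.9 ≈ 0.45383.
n = log₂(2.2035) ≈ 1.1398 half-lives elapsed in 19.7 minutes.
t½ = 19.7/1.1398 ≈ 17.284 minutes.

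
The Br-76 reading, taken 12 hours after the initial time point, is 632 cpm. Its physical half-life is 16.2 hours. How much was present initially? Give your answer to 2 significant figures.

1100 cpm

Number of half-lives elapsed: n = 12/16.2 ≈ 0.74074.
A₀ = A × 2^n = 632 × 2^0.74074 = 632 × 1.671 ≈ 1056.1 cpm.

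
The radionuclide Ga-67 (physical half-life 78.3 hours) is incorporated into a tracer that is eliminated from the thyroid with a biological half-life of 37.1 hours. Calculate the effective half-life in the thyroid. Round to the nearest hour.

25 hours

1/t_eff = 1/t_phys + 1/t_biol = 1/78.3 + 1/37.1 = 0.039726 per hour.
t_eff = 78.3 × 37.1 / (78.3 + 37.1) ≈ 25.173 hours.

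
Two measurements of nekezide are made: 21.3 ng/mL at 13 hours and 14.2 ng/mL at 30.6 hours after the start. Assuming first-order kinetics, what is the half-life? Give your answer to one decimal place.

Over Δt = 30.6 − 13 = 17.6 hours, the level fell by a factor of 21.3/14.2 ≈ 1.5.
n = log₂(1.5) ≈ 0.58496 half-lives, so t½ = 17.6/0.58496 ≈ 30.087 hours.

30.1 hours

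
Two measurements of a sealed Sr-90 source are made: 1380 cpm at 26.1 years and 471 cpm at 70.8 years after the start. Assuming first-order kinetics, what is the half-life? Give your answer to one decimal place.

28.8 years

Over Δt = 70.8 − 26.1 = 44.7 years, the level fell by a factor of 1380/471 ≈ 2.9299.
n = log₂(2.9299) ≈ 1.5509 half-lives, so t½ = 44.7/1.5509 ≈ 28.823 years.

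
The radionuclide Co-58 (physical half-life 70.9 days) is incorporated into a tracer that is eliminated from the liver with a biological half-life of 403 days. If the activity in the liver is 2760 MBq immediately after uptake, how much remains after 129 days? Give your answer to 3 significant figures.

1/t_eff = 1/t_phys + 1/t_biol = 1/70.9 + 1/403 = 0.016586 per day.
t_eff = 70.9 × 403 / (70.9 + 403) ≈ 60.293 days.
Remaining = 2760 × (1/2)^(129/60.293) = 2760 × (1/2)^2.1396 ≈ 626.38 MBq.

626 MBq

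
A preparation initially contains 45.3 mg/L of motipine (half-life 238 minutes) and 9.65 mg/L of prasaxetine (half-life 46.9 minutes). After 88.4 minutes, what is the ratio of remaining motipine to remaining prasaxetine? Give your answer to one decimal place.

motipine: 45.3 × (1/2)^(88.4/238) = 45.3 × (1/2)^0.37143 ≈ 35.018 mg/L.
prasaxetine: 9.65 × (1/2)^(88.4/46.9) = 9.65 × (1/2)^1.8849 ≈ 2.6129 mg/L.
Ratio ≈ 35.018 / 2.6129 ≈ 13.402.

13.4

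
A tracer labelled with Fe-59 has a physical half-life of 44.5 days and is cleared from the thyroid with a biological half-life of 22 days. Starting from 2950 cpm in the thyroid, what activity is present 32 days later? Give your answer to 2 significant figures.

1/t_eff = 1/t_phys + 1/t_biol = 1/44.5 + 1/22 = 0.067926 per day.
t_eff = 44.5 × 22 / (44.5 + 22) ≈ 14.722 days.
Remaining = 2950 × (1/2)^(32/14.722) = 2950 × (1/2)^2.1736 ≈ 653.87 cpm.

650 cpm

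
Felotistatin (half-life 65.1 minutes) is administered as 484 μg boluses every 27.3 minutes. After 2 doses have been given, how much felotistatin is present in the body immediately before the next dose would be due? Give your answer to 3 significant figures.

The 2 doses were given 54.6, 27.3 minutes ago.
Total = 484·(1/2)^(54.6/65.1) + 484·(1/2)^(27.3/65.1)
      = 270.63 + 361.92 ≈ 632.54 μg.

633 μg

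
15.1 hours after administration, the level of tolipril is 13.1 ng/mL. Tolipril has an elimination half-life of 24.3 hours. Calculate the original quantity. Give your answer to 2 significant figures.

Number of half-lives elapsed: n = 15.1/24.3 ≈ 0.6214.
A₀ = A × 2^n = 13.1 × 2^0.6214 = 13.1 × 1.5384 ≈ 20.153 ng/mL.

20 ng/mL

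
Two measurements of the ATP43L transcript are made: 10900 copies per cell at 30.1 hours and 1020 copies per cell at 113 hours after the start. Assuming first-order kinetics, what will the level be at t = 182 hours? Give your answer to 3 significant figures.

142 copies per cell

Over Δt = 113 − 30.1 = 82.9 hours, the level fell by a factor of 10900/1020 ≈ 10.686.
n = log₂(10.686) ≈ 3.4177 half-lives, so t½ = 82.9/3.4177 ≈ 24.256 hours.
From t = 113 to t = 182: 1020 × (1/2)^((182−113)/24.256) ≈ 142 copies per cell.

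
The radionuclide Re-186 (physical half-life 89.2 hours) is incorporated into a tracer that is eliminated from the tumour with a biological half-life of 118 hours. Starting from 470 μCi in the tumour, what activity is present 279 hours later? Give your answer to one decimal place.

1/t_eff = 1/t_phys + 1/t_biol = 1/89.2 + 1/118 = 0.019685 per hour.
t_eff = 89.2 × 118 / (89.2 + 118) ≈ 50.799 hours.
Remaining = 470 × (1/2)^(279/50.799) = 470 × (1/2)^5.4922 ≈ 10.442 μCi.

10.4 μCi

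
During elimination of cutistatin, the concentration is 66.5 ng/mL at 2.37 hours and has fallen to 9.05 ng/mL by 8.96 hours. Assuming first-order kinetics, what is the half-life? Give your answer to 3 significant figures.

2.29 hours

Over Δt = 8.96 − 2.37 = 6.59 hours, the level fell by a factor of 66.5/9.05 ≈ 7.3481.
n = log₂(7.3481) ≈ 2.8774 half-lives, so t½ = 6.59/2.8774 ≈ 2.2903 hours.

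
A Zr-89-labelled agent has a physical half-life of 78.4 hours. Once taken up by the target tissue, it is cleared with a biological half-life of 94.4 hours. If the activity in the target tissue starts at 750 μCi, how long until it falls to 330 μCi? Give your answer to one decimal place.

1/t_eff = 1/t_phys + 1/t_biol = 1/78.4 + 1/94.4 = 0.023348 per hour.
t_eff = 78.4 × 94.4 / (78.4 + 94.4) ≈ 42.83 hours.
n = log₂(750/330) ≈ 1.1844; t = 1.1844 × 42.83 ≈ 50.728 hours.

50.7 hours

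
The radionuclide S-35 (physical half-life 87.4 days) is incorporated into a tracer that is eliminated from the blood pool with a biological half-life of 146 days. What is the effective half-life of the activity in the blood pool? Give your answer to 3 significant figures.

54.7 days

1/t_eff = 1/t_phys + 1/t_biol = 1/87.4 + 1/146 = 0.018291 per day.
t_eff = 87.4 × 146 / (87.4 + 146) ≈ 54.672 days.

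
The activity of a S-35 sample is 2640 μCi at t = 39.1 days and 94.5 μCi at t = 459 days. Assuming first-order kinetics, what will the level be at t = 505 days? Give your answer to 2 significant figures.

66 μCi

Over Δt = 459 − 39.1 = 419.9 days, the level fell by a factor of 2640/94.5 ≈ 27.937.
n = log₂(27.937) ≈ 4.8041 half-lives, so t½ = 419.9/4.8041 ≈ 87.405 days.
From t = 459 to t = 505: 94.5 × (1/2)^((505−459)/87.405) ≈ 65.615 μCi.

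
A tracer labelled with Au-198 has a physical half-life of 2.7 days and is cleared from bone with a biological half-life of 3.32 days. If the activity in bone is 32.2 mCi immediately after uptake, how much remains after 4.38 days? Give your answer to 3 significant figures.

1/t_eff = 1/t_phys + 1/t_biol = 1/2.7 + 1/3.32 = 0.67158 per day.
t_eff = 2.7 × 3.32 / (2.7 + 3.32) ≈ 1.489 days.
Remaining = 32.2 × (1/2)^(4.38/1.489) = 32.2 × (1/2)^2.9415 ≈ 4.1916 mCi.

4.19 mCi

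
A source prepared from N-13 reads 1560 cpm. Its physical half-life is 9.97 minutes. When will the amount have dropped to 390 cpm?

19.94 minutes

390/1560 = 1/4, so 2 half-lives have elapsed.
t = 2 × 9.97 = 19.94 minutes.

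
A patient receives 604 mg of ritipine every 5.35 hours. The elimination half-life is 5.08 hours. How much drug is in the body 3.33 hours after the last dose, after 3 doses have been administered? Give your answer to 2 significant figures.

The 3 doses were given 14.03, 8.68, 3.33 hours ago.
Total = 604·(1/2)^(14.03/5.08) + 604·(1/2)^(8.68/5.08) + 604·(1/2)^(3.33/5.08)
      = 89.053 + 184.79 + 383.45 ≈ 657.29 mg.

660 mg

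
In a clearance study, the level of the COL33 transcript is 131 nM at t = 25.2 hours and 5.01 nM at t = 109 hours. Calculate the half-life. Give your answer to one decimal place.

17.8 hours

Over Δt = 109 − 25.2 = 83.8 hours, the level fell by a factor of 131/5.01 ≈ 26.148.
n = log₂(26.148) ≈ 4.7086 half-lives, so t½ = 83.8/4.7086 ≈ 17.797 hours.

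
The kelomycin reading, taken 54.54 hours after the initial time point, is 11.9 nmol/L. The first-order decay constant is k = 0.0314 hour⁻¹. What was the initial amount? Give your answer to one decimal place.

66.0 nmol/L

t½ = ln 2 / k = 0.69315 / 0.0314 ≈ 22.075 hours.
Number of half-lives elapsed: n = 54.54/22.075 ≈ 2.4707.
A₀ = A × 2^n = 11.9 × 2^2.4707 = 11.9 × 5.5431 ≈ 65.963 nmol/L.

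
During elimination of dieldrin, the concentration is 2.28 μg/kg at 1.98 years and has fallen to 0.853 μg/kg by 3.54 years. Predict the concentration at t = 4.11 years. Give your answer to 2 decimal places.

0.60 μg/kg

Over Δt = 3.54 − 1.98 = 1.56 years, the level fell by a factor of 2.28/0.853 ≈ 2.6729.
n = log₂(2.6729) ≈ 1.4184 half-lives, so t½ = 1.56/1.4184 ≈ 1.0998 years.
From t = 3.54 to t = 4.11: 0.853 × (1/2)^((4.11−3.54)/1.0998) ≈ 0.59557 μg/kg.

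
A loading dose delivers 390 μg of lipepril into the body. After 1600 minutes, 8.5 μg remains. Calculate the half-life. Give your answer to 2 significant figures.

A/A₀ = 8.5/390 ≈ 0.021795.
n = log₂(45.882) ≈ 5.5199 half-lives elapsed in 1600 minutes.
t½ = 1600/5.5199 ≈ 289.86 minutes.

290 minutes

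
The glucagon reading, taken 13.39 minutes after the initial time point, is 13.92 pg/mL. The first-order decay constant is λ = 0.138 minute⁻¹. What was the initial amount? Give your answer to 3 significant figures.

t½ = ln 2 / λ = 0.69315 / 0.138 ≈ 5.0228 minutes.
Number of half-lives elapsed: n = 13.39/5.0228 ≈ 2.6658.
A₀ = A × 2^n = 13.92 × 2^2.6658 = 13.92 × 6.346 ≈ 88.336 pg/mL.

88.3 pg/mL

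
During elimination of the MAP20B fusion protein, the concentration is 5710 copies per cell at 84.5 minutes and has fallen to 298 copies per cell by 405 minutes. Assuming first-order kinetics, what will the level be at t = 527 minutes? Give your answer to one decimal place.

Over Δt = 405 − 84.5 = 320.5 minutes, the level fell by a factor of 5710/298 ≈ 19.161.
n = log₂(19.161) ≈ 4.2601 half-lives, so t½ = 320.5/4.2601 ≈ 75.233 minutes.
From t = 405 to t = 527: 298 × (1/2)^((527−405)/75.233) ≈ 96.84 copies per cell.

96.8 copies per cell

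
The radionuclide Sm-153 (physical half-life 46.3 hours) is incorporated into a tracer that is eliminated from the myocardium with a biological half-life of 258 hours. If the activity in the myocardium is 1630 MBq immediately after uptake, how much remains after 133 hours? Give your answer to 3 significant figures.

156 MBq

1/t_eff = 1/t_phys + 1/t_biol = 1/46.3 + 1/258 = 0.025474 per hour.
t_eff = 46.3 × 258 / (46.3 + 258) ≈ 39.255 hours.
Remaining = 1630 × (1/2)^(133/39.255) = 1630 × (1/2)^3.3881 ≈ 155.7 MBq.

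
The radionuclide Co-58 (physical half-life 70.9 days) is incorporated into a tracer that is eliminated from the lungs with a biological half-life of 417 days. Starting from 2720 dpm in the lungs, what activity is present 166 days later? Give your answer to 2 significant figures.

410 dpm

1/t_eff = 1/t_phys + 1/t_biol = 1/70.9 + 1/417 = 0.016502 per day.
t_eff = 70.9 × 417 / (70.9 + 417) ≈ 60.597 days.
Remaining = 2720 × (1/2)^(166/60.597) = 2720 × (1/2)^2.7394 ≈ 407.31 dpm.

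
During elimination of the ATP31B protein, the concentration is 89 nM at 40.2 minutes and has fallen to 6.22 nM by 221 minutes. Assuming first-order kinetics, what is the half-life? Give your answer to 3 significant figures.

47.1 minutes

Over Δt = 221 − 40.2 = 180.8 minutes, the level fell by a factor of 89/6.22 ≈ 14.309.
n = log₂(14.309) ≈ 3.8388 half-lives, so t½ = 180.8/3.8388 ≈ 47.098 minutes.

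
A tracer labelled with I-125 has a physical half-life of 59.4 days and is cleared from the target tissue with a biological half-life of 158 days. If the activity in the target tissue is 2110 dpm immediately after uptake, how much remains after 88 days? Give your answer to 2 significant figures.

510 dpm

1/t_eff = 1/t_phys + 1/t_biol = 1/59.4 + 1/158 = 0.023164 per day.
t_eff = 59.4 × 158 / (59.4 + 158) ≈ 43.17 days.
Remaining = 2110 × (1/2)^(88/43.17) = 2110 × (1/2)^2.0384 ≈ 513.63 dpm.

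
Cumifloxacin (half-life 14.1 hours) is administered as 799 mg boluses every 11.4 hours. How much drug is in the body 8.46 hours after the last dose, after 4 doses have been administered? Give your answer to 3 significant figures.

The 4 doses were given 42.66, 31.26, 19.86, 8.46 hours ago.
Total = 799·(1/2)^(42.66/14.1) + 799·(1/2)^(31.26/14.1) + 799·(1/2)^(19.86/14.1) + 799·(1/2)^(8.46/14.1)
      = 98.123 + 171.85 + 300.98 + 527.14 ≈ 1098.1 mg.

1100 mg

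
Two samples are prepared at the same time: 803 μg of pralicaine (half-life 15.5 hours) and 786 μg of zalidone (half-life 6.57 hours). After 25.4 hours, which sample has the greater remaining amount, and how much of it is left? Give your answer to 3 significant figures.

pralicaine, 258 μg

pralicaine: 803 × (1/2)^1.6387 ≈ 257.88 μg.
zalidone: 786 × (1/2)^3.8661 ≈ 53.904 μg.
Pralicaine has more remaining, at ≈ 257.88 μg.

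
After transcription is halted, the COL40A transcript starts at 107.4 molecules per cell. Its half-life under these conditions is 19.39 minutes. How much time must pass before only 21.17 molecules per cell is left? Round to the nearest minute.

45 minutes

Fraction remaining = 21.17/107.4 ≈ 0.19711.
n = log₂(107.4/21.17) = ln(5.0732)/ln 2 ≈ 2.3429 half-lives.
t = n × t½ = 2.3429 × 19.39 ≈ 45.429 minutes.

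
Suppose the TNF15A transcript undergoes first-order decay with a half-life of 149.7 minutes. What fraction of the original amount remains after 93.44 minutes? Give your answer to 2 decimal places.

0.65

n = 93.44/149.7 ≈ 0.62418 half-lives.
Fraction remaining = (1/2)^0.62418 ≈ 0.64879.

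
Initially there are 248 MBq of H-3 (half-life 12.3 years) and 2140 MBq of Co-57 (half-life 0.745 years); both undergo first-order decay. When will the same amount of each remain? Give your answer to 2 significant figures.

Set 248·(1/2)^(t/12.3) = 2140·(1/2)^(t/0.745).
Taking log₂: log₂(248/2140) = t·(1/12.3 − 1/0.745).
log₂(0.11589) = -3.1092; 1/12.3 − 1/0.745 = -1.261.
t = -3.1092 / -1.261 ≈ 2.4657 years.

2.5 years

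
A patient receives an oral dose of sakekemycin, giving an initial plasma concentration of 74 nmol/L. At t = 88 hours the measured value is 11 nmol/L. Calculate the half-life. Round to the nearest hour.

A/A₀ = 11/74 ≈ 0.14865.
n = log₂(6.7273) ≈ 2.75 half-lives elapsed in 88 hours.
t½ = 88/2.75 ≈ 32 hours.

32 hours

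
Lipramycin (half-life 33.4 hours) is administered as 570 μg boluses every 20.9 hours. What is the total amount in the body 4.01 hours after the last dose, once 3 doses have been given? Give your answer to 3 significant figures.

1080 μg

The 3 doses were given 45.81, 24.91, 4.01 hours ago.
Total = 570·(1/2)^(45.81/33.4) + 570·(1/2)^(24.91/33.4) + 570·(1/2)^(4.01/33.4)
      = 220.29 + 339.91 + 524.49 ≈ 1084.7 μg.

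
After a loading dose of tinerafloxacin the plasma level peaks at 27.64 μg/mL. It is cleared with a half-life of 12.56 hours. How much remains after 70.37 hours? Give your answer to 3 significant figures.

Number of half-lives: n = 70.37/12.56 ≈ 5.6027.
Remaining = 27.64 × (1/2)^5.6027 = 27.64 × 0.020579 ≈ 0.56879 μg/mL.

0.569 μg/mL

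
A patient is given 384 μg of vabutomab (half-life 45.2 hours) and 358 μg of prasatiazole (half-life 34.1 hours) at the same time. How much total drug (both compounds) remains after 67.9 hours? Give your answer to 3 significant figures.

226 μg

vabutomab: 384 × (1/2)^(67.9/45.2) = 384 × (1/2)^1.5022 ≈ 135.56 μg.
prasatiazole: 358 × (1/2)^(67.9/34.1) = 358 × (1/2)^1.9912 ≈ 90.047 μg.
Total = 135.56 + 90.047 ≈ 225.6 μg.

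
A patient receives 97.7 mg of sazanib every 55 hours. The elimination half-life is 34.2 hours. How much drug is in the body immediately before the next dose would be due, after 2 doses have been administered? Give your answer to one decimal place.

The 2 doses were given 110, 55 hours ago.
Total = 97.7·(1/2)^(110/34.2) + 97.7·(1/2)^(55/34.2)
      = 10.512 + 32.047 ≈ 42.558 mg.

42.6 mg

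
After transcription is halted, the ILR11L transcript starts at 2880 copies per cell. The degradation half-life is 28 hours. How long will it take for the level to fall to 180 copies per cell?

180/2880 = 1/16, so 4 half-lives have elapsed.
t = 4 × 28 = 112 hours.

112 hours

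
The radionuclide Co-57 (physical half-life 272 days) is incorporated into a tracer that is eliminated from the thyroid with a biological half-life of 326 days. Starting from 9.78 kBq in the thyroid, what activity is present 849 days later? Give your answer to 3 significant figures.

0.185 kBq

1/t_eff = 1/t_phys + 1/t_biol = 1/272 + 1/326 = 0.006744 per day.
t_eff = 272 × 326 / (272 + 326) ≈ 148.28 days.
Remaining = 9.78 × (1/2)^(849/148.28) = 9.78 × (1/2)^5.7256 ≈ 0.18482 kBq.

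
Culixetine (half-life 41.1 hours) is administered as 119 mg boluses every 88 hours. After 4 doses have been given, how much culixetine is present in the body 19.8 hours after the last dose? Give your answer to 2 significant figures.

110 mg

The 4 doses were given 283.8, 195.8, 107.8, 19.8 hours ago.
Total = 119·(1/2)^(283.8/41.1) + 119·(1/2)^(195.8/41.1) + 119·(1/2)^(107.8/41.1) + 119·(1/2)^(19.8/41.1)
      = 0.99289 + 4.3797 + 19.319 + 85.217 ≈ 109.91 mg.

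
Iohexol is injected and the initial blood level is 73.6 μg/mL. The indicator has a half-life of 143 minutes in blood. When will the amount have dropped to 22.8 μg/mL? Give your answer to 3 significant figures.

Fraction remaining = 22.8/73.6 ≈ 0.30978.
n = log₂(73.6/22.8) = ln(3.2281)/ln 2 ≈ 1.6907 half-lives.
t = n × t½ = 1.6907 × 143 ≈ 241.77 minutes.

242 minutes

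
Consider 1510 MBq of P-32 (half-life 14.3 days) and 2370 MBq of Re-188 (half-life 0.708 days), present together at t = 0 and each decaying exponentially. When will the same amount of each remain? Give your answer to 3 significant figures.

Set 1510·(1/2)^(t/14.3) = 2370·(1/2)^(t/0.708).
Taking log₂: log₂(1510/2370) = t·(1/14.3 − 1/0.708).
log₂(0.63713) = -0.65034; 1/14.3 − 1/0.708 = -1.3425.
t = -0.65034 / -1.3425 ≈ 0.48442 days.

0.484 days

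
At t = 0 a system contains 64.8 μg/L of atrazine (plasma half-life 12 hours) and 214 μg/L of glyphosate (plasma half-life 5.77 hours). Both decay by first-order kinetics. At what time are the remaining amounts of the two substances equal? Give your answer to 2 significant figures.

Set 64.8·(1/2)^(t/12) = 214·(1/2)^(t/5.77).
Taking log₂: log₂(64.8/214) = t·(1/12 − 1/5.77).
log₂(0.3028) = -1.7235; 1/12 − 1/5.77 = -0.089977.
t = -1.7235 / -0.089977 ≈ 19.155 hours.

19 hours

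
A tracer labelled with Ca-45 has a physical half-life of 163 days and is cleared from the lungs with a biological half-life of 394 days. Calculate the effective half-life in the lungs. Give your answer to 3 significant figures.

115 days

1/t_eff = 1/t_phys + 1/t_biol = 1/163 + 1/394 = 0.008673 per day.
t_eff = 163 × 394 / (163 + 394) ≈ 115.3 days.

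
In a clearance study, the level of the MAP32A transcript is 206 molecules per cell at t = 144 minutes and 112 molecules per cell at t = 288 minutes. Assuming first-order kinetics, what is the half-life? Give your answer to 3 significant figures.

Over Δt = 288 − 144 = 144 minutes, the level fell by a factor of 206/112 ≈ 1.8393.
n = log₂(1.8393) ≈ 0.87915 half-lives, so t½ = 144/0.87915 ≈ 163.8 minutes.

164 minutes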